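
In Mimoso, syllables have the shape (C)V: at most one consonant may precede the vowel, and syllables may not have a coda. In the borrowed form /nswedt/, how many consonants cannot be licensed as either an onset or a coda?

Under (C)V, the unsyllabifiable consonants are /n/, /s/, /d/, /t/ (no codas are permitted; onsets are limited to one consonant).

4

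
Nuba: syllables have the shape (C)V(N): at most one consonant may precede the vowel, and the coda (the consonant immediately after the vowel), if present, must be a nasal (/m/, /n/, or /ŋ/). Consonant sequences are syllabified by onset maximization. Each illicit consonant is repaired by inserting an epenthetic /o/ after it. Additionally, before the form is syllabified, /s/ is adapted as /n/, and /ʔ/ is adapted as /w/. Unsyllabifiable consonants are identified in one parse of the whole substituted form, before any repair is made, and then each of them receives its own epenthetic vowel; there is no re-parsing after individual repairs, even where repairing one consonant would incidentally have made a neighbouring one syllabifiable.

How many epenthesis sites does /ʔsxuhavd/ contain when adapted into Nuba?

After substitution the input is /wnxuhavd/.
The unsyllabifiable consonants are /w/, /n/, /v/, /d/; each receives one epenthetic vowel.

4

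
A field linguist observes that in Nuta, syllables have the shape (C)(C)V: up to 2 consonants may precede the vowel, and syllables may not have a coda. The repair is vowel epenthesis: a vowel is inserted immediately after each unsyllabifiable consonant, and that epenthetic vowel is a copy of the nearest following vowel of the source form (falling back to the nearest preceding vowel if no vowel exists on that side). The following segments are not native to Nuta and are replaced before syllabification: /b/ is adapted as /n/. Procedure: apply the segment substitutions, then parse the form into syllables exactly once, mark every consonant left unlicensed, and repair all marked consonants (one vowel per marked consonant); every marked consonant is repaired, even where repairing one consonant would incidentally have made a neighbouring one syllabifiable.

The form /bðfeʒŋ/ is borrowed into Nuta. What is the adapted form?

neðfeʒeŋe

Substitution: /b/ → /n/, giving /nðfeʒŋ/.
The consonants /n/, /ʒ/, /ŋ/ cannot be parsed into a legal (C)(C)V syllable (no codas are permitted; onsets may contain at most 2 consonants).
Epenthesis after each stranded consonant: /n/ → /ne/, /ʒ/ → /ʒe/, /ŋ/ → /ŋe/.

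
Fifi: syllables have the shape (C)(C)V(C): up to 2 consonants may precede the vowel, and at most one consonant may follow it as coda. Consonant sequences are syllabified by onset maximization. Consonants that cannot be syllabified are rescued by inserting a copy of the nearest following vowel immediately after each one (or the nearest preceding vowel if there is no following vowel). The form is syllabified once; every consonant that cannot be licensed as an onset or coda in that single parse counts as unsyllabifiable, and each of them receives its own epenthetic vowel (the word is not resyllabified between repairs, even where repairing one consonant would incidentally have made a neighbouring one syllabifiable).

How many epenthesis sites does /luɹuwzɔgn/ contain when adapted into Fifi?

1

The unsyllabifiable consonants are /n/; each receives one epenthetic vowel.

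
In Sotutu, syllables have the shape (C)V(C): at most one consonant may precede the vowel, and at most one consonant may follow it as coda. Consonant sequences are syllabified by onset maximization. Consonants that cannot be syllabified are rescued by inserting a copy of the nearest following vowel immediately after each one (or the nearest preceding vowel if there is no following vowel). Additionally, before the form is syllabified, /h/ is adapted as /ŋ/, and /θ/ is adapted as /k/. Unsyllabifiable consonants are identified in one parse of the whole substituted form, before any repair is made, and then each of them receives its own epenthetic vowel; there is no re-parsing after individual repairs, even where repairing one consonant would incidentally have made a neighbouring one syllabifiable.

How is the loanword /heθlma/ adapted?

ŋeklama

Substitution: /h/ → /ŋ/, /θ/ → /k/, giving /ŋeklma/.
Under (C)V(C), the unsyllabifiable consonants are /l/ (at most one coda consonant is licensed; onsets are limited to one consonant).
Epenthesis after each stranded consonant: /l/ → /la/.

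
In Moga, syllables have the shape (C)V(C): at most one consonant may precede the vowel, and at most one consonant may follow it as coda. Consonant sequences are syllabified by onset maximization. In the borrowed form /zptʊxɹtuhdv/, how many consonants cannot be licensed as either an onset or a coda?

5

The consonants /z/, /p/, /ɹ/, /d/, /v/ cannot be parsed into a legal (C)V(C) syllable (at most one coda consonant is licensed; onsets are limited to one consonant).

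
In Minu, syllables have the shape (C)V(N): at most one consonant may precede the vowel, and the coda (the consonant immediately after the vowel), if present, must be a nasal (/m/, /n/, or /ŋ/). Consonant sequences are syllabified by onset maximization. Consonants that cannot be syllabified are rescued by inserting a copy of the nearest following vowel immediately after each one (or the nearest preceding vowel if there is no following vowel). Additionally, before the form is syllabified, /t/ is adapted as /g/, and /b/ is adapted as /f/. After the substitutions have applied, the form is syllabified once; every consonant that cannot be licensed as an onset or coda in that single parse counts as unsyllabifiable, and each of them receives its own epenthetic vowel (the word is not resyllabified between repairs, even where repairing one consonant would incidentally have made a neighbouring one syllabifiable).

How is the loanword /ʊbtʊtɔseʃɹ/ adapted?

Substitution: /b/ → /f/, /t/ → /g/, giving /ʊfgʊgɔseʃɹ/.
Syllabifying with onset maximization leaves /f/, /ʃ/, /ɹ/ stranded (only a nasal (/m/, /n/, or /ŋ/) is licensed in coda position; onsets are limited to one consonant).
Each unlicensed consonant becomes the onset of a new syllable: /f/ → /fʊ/, /ʃ/ → /ʃe/, /ɹ/ → /ɹe/.

ʊfʊgʊgɔseʃeɹe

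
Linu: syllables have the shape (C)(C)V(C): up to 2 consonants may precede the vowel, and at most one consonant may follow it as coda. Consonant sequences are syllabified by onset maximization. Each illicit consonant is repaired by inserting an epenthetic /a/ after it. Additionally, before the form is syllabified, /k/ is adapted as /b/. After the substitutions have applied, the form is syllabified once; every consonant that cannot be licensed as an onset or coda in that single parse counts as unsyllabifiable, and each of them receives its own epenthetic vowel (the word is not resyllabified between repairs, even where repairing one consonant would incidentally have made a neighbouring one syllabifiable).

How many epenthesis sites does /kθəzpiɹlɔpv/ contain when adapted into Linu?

After substitution the input is /bθəzpiɹlɔpv/.
The unsyllabifiable consonants are /v/; each receives one epenthetic vowel.

1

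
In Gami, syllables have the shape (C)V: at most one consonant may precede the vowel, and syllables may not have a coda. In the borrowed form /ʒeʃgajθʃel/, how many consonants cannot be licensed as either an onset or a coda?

The consonants /ʃ/, /j/, /θ/, /l/ cannot be parsed into a legal (C)V syllable (no codas are permitted; onsets are limited to one consonant).

4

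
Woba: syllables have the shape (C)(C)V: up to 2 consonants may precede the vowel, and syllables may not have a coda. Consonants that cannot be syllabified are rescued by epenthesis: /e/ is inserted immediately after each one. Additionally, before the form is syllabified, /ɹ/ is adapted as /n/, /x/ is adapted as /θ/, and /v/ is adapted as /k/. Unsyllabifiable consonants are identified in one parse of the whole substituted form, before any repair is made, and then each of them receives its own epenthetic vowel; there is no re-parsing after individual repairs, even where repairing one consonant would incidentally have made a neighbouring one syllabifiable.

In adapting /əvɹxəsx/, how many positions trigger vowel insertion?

After substitution the input is /əknθəsθ/.
The unsyllabifiable consonants are /k/, /s/, /θ/; each receives one epenthetic vowel.

3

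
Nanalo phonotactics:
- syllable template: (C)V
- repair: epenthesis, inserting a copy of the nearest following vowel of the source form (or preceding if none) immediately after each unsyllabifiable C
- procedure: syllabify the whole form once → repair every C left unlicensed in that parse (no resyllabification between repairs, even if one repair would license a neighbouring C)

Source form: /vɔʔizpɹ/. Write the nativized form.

vɔʔizipiɹi

Under (C)V, the unsyllabifiable consonants are /z/, /p/, /ɹ/ (no codas are permitted; onsets are limited to one consonant).
Each unlicensed consonant becomes the onset of a new syllable: /z/ → /zi/, /p/ → /pi/, /ɹ/ → /ɹi/.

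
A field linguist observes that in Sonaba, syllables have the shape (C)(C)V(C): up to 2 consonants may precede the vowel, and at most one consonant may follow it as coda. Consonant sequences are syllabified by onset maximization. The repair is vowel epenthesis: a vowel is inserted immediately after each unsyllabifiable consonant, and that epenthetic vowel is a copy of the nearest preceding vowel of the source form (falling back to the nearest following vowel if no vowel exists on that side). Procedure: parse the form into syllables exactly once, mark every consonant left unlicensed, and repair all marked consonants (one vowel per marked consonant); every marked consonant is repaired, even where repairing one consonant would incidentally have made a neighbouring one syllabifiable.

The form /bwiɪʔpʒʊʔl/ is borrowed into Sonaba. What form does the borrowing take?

The consonants /l/ cannot be parsed into a legal (C)(C)V(C) syllable (at most one coda consonant is licensed; onsets may contain at most 2 consonants).
Epenthesis after each stranded consonant: /l/ → /lʊ/.

bwiɪʔpʒʊʔlʊ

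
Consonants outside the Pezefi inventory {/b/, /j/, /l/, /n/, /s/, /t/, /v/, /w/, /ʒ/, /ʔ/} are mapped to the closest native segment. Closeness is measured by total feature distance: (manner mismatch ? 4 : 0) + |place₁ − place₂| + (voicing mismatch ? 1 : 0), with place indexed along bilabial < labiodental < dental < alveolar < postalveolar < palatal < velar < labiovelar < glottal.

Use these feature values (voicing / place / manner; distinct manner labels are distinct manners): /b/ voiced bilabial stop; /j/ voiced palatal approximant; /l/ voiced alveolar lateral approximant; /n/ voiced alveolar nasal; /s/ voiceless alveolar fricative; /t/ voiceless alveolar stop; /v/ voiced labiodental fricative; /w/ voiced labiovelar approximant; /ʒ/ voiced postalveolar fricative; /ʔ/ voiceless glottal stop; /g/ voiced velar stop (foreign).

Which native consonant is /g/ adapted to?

/ʔ/ is closest: same manner (stop), place distance 2 (velar→glottal), voicing differs (+1); total 3. Next closest is /t/ at distance 4.

ʔ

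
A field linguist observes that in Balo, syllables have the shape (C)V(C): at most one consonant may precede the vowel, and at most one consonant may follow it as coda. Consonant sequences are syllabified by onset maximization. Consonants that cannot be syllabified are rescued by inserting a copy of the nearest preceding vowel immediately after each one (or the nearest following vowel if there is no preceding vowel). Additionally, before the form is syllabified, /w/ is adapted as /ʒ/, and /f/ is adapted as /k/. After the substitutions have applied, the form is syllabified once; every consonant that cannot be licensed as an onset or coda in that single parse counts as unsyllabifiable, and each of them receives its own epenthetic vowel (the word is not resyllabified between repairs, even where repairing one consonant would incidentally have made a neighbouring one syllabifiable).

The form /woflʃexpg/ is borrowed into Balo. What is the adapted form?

Substitution: /w/ → /ʒ/, /f/ → /k/, giving /ʒoklʃexpg/.
Syllabifying with onset maximization leaves /l/, /p/, /g/ stranded (at most one coda consonant is licensed; onsets are limited to one consonant).
Epenthesis after each stranded consonant: /l/ → /lo/, /p/ → /pe/, /g/ → /ge/.

ʒokloʃexpege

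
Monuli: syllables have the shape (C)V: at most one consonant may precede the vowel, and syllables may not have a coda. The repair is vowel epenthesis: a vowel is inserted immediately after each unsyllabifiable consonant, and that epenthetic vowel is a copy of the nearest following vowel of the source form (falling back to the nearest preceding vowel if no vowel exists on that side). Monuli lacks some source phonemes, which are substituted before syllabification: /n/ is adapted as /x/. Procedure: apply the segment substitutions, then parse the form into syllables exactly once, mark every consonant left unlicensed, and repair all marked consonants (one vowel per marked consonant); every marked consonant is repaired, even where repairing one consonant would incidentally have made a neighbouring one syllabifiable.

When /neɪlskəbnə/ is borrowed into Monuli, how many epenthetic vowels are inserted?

3

After substitution the input is /xeɪlskəbxə/.
The unsyllabifiable consonants are /l/, /s/, /b/; each receives one epenthetic vowel.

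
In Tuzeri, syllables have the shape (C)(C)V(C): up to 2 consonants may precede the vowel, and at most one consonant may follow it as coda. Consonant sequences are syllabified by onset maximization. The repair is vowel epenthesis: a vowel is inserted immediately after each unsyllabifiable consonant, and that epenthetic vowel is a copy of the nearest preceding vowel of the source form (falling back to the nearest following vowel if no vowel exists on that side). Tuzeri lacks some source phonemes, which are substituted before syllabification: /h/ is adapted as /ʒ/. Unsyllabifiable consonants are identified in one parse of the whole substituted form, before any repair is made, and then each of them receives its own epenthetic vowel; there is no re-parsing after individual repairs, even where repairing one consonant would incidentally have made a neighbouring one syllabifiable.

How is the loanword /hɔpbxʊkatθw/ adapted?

ʒɔpbxʊkatθawa

Substitution: /h/ → /ʒ/, giving /ʒɔpbxʊkatθw/.
The consonants /θ/, /w/ cannot be parsed into a legal (C)(C)V(C) syllable (at most one coda consonant is licensed; onsets may contain at most 2 consonants).
Epenthesis after each stranded consonant: /θ/ → /θa/, /w/ → /wa/.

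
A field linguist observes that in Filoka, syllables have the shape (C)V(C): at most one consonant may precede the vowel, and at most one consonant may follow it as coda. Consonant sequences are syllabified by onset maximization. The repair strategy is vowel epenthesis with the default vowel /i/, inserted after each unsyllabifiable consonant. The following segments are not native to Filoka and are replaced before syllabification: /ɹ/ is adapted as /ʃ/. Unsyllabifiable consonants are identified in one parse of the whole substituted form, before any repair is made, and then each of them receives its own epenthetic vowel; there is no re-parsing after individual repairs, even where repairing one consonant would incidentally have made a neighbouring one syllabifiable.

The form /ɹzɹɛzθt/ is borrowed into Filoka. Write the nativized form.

Substitution: /ɹ/ → /ʃ/, giving /ʃzʃɛzθt/.
The consonants /ʃ/, /z/, /θ/, /t/ cannot be parsed into a legal (C)V(C) syllable (at most one coda consonant is licensed; onsets are limited to one consonant).
Each unlicensed consonant becomes the onset of a new syllable: /ʃ/ → /ʃi/, /z/ → /zi/, /θ/ → /θi/, /t/ → /ti/.

ʃiziʃɛzθiti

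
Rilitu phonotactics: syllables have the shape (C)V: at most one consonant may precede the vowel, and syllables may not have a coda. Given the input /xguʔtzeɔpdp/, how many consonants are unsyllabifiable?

6

The consonants /x/, /ʔ/, /t/, /p/, /d/, /p/ cannot be parsed into a legal (C)V syllable (no codas are permitted; onsets are limited to one consonant).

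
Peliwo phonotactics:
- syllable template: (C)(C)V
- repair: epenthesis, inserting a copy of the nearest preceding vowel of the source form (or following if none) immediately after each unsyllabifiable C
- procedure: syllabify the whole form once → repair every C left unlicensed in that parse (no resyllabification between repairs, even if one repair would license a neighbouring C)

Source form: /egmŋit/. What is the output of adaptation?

egemŋiti

Under (C)(C)V, the unsyllabifiable consonants are /g/, /t/ (no codas are permitted; onsets may contain at most 2 consonants).
Epenthesis after each stranded consonant: /g/ → /ge/, /t/ → /ti/.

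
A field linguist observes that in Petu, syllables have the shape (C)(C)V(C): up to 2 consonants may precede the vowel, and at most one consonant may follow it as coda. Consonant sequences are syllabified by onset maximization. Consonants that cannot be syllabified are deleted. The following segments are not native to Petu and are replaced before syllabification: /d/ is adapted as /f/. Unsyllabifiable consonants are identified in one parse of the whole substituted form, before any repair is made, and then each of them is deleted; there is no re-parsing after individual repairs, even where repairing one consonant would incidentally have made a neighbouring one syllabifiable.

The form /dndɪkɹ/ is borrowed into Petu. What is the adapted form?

nfɪk

Substitution: /d/ → /f/, giving /fnfɪkɹ/.
Under (C)(C)V(C), the unsyllabifiable consonants are /f/, /ɹ/ (at most one coda consonant is licensed; onsets may contain at most 2 consonants).
Deletion applies to /f/, /ɹ/.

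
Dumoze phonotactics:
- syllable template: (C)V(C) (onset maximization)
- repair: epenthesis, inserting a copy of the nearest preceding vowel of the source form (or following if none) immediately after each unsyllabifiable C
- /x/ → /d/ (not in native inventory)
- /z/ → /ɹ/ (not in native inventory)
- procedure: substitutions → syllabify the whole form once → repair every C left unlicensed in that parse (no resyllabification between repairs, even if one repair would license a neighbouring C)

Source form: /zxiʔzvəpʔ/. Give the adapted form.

Substitution: /z/ → /ɹ/, /x/ → /d/, giving /ɹdiʔɹvəpʔ/.
Under (C)V(C), the unsyllabifiable consonants are /ɹ/, /ɹ/, /ʔ/ (at most one coda consonant is licensed; onsets are limited to one consonant).
Each unlicensed consonant becomes the onset of a new syllable: /ɹ/ → /ɹi/, /ɹ/ → /ɹi/, /ʔ/ → /ʔə/.

ɹidiʔɹivəpʔə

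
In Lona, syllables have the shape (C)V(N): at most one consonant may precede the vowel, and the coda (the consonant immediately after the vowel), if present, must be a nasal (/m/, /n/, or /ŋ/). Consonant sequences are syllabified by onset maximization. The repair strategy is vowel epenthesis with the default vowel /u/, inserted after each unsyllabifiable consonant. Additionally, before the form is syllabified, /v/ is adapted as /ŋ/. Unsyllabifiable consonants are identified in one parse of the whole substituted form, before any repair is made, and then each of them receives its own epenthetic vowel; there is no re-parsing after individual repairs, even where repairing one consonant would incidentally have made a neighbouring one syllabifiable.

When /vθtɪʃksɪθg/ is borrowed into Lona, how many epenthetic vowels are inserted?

After substitution the input is /ŋθtɪʃksɪθg/.
The unsyllabifiable consonants are /ŋ/, /θ/, /ʃ/, /k/, /θ/, /g/; each receives one epenthetic vowel.

6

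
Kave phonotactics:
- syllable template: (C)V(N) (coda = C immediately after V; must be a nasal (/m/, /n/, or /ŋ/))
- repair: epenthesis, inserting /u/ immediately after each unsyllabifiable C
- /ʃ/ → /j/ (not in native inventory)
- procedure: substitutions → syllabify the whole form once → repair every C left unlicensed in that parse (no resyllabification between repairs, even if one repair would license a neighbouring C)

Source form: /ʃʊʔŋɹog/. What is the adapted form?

jʊʔuŋuɹogu

Substitution: /ʃ/ → /j/, giving /jʊʔŋɹog/.
The consonants /ʔ/, /ŋ/, /g/ cannot be parsed into a legal (C)V(N) syllable (only a nasal (/m/, /n/, or /ŋ/) is licensed in coda position; onsets are limited to one consonant).
Inserting the epenthetic vowel yields /ʔ/ → /ʔu/, /ŋ/ → /ŋu/, /g/ → /gu/.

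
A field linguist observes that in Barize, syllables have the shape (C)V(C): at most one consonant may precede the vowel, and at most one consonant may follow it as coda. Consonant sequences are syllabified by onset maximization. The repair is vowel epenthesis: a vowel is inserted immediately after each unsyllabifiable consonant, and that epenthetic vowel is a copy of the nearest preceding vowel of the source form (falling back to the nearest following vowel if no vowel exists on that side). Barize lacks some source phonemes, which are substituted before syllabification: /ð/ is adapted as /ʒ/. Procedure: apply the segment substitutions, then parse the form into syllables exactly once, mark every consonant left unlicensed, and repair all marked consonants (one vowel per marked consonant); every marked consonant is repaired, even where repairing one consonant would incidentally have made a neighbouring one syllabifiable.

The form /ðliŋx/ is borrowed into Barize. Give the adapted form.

Substitution: /ð/ → /ʒ/, giving /ʒliŋx/.
The consonants /ʒ/, /x/ cannot be parsed into a legal (C)V(C) syllable (at most one coda consonant is licensed; onsets are limited to one consonant).
Each unlicensed consonant becomes the onset of a new syllable: /ʒ/ → /ʒi/, /x/ → /xi/.

ʒiliŋxi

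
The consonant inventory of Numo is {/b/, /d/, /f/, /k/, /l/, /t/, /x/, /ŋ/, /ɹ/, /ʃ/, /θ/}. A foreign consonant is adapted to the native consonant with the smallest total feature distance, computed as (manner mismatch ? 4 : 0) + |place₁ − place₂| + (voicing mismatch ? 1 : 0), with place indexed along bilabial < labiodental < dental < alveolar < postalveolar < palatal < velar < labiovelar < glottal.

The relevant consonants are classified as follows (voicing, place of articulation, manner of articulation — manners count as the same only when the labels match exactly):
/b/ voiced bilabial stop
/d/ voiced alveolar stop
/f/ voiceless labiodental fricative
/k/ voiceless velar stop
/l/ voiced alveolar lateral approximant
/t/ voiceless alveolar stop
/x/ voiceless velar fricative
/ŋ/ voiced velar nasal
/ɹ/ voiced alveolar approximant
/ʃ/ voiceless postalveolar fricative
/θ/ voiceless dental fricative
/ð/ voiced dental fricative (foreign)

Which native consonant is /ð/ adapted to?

/θ/ is closest: same manner (fricative), place distance 0 (dental→dental), voicing differs (+1); total 1. Next closest is /f/ at distance 2.

θ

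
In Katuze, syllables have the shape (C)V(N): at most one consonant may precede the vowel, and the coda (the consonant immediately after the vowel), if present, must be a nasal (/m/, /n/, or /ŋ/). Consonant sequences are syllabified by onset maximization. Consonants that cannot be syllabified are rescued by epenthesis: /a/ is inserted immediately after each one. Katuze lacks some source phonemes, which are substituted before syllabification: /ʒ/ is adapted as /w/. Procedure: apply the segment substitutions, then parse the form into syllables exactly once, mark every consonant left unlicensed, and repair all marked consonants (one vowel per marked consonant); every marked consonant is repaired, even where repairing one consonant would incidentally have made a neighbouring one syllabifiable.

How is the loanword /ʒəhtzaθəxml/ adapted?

wəhatazaθəxamala

Substitution: /ʒ/ → /w/, giving /wəhtzaθəxml/.
Under (C)V(N), the unsyllabifiable consonants are /h/, /t/, /x/, /m/, /l/ (only a nasal (/m/, /n/, or /ŋ/) is licensed in coda position; onsets are limited to one consonant).
Epenthesis after each stranded consonant: /h/ → /ha/, /t/ → /ta/, /x/ → /xa/, /m/ → /ma/, /l/ → /la/.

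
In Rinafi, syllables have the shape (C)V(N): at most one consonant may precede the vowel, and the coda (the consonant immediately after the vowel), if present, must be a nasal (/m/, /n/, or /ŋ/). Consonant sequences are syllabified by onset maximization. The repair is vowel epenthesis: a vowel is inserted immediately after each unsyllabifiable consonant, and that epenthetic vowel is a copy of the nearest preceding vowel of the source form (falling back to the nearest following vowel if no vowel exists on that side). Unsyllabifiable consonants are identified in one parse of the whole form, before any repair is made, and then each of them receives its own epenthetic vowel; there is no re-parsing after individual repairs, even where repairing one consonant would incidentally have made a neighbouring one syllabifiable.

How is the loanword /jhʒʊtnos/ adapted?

Syllabifying with onset maximization leaves /j/, /h/, /t/, /s/ stranded (only a nasal (/m/, /n/, or /ŋ/) is licensed in coda position; onsets are limited to one consonant).
Inserting the epenthetic vowel yields /j/ → /jʊ/, /h/ → /hʊ/, /t/ → /tʊ/, /s/ → /so/.

jʊhʊʒʊtʊnoso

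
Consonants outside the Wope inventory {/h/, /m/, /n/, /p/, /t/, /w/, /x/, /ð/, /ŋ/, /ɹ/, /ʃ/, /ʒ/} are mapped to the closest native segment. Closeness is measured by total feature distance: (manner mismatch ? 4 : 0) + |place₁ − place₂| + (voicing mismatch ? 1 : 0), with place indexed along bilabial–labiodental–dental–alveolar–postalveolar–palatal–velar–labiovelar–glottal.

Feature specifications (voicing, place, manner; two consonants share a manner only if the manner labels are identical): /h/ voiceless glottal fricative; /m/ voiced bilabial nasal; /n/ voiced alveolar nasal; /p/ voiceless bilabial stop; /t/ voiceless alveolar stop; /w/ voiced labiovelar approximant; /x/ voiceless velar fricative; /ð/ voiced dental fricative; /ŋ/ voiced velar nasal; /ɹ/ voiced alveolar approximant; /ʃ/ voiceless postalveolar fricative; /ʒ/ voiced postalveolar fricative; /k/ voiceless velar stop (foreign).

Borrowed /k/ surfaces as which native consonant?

t

/t/ is closest: same manner (stop), place distance 3 (velar→alveolar), same voicing; total 3. Next closest is /x/ at distance 4.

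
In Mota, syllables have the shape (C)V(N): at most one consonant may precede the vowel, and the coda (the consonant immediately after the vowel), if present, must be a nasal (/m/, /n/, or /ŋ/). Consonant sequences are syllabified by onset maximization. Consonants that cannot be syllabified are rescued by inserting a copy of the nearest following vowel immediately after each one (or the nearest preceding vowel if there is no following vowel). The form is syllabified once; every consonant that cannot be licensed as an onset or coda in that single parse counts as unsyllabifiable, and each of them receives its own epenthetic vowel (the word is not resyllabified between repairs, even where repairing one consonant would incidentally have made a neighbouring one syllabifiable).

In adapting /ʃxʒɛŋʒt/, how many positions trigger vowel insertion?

The unsyllabifiable consonants are /ʃ/, /x/, /ʒ/, /t/; each receives one epenthetic vowel.

4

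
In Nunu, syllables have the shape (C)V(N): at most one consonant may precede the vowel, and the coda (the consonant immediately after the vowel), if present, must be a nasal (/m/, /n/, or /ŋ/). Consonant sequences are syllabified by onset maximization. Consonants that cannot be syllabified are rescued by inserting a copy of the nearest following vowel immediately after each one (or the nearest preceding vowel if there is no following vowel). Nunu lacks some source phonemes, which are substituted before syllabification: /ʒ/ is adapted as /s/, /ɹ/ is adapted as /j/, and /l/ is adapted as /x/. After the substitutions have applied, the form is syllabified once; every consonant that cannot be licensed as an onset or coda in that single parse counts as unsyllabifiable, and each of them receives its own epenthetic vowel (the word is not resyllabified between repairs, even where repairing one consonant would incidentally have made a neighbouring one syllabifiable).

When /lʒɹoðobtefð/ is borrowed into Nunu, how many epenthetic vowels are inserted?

5

After substitution the input is /xsjoðobtefð/.
The unsyllabifiable consonants are /x/, /s/, /b/, /f/, /ð/; each receives one epenthetic vowel.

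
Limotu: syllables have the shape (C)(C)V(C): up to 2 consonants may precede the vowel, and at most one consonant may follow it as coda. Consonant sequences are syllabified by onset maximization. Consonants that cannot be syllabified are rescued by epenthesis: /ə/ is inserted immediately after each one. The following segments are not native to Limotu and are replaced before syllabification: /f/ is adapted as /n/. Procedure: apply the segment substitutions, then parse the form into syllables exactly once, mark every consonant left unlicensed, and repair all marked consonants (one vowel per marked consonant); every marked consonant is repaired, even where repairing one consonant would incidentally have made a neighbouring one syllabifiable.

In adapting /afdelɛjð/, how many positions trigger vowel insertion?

After substitution the input is /andelɛjð/.
The unsyllabifiable consonants are /ð/; each receives one epenthetic vowel.

1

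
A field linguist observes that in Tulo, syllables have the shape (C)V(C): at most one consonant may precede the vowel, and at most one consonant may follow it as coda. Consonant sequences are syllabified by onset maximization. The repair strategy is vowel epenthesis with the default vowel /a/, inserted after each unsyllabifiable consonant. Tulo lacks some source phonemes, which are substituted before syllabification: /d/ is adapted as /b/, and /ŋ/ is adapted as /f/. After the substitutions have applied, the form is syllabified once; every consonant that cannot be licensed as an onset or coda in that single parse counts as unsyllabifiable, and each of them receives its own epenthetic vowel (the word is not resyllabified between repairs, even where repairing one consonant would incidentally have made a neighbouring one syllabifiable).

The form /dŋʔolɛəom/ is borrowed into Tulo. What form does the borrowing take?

Substitution: /d/ → /b/, /ŋ/ → /f/, giving /bfʔolɛəom/.
The consonants /b/, /f/ cannot be parsed into a legal (C)V(C) syllable (at most one coda consonant is licensed; onsets are limited to one consonant).
Inserting the epenthetic vowel yields /b/ → /ba/, /f/ → /fa/.

bafaʔolɛəom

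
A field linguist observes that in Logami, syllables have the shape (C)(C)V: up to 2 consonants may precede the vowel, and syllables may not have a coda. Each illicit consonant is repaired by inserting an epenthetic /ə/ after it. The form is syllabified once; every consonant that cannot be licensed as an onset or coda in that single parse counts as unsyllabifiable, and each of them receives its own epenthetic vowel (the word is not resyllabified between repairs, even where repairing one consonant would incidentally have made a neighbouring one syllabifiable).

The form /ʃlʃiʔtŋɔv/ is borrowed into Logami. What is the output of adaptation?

Under (C)(C)V, the unsyllabifiable consonants are /ʃ/, /ʔ/, /v/ (no codas are permitted; onsets may contain at most 2 consonants).
Inserting the epenthetic vowel yields /ʃ/ → /ʃə/, /ʔ/ → /ʔə/, /v/ → /və/.

ʃəlʃiʔətŋɔvə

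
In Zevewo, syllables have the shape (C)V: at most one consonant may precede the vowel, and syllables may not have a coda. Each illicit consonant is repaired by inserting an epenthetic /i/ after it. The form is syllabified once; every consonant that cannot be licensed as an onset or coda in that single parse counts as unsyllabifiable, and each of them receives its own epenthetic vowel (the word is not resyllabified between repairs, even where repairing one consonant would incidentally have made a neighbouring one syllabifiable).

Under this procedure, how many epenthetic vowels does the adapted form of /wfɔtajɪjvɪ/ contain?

The unsyllabifiable consonants are /w/, /j/; each receives one epenthetic vowel.

2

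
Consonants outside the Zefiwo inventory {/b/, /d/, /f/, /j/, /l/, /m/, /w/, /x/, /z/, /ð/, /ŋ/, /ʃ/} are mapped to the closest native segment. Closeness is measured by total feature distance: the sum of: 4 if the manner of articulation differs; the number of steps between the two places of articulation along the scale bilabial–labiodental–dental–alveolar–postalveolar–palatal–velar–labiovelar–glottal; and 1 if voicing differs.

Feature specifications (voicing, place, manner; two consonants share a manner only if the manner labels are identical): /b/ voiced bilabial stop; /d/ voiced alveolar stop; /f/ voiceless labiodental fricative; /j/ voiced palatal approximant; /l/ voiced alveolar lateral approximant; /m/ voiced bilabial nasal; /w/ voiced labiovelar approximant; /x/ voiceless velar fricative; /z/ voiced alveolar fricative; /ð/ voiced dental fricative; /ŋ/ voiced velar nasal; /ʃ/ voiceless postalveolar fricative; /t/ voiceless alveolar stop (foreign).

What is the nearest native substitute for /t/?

/d/ is closest: same manner (stop), place distance 0 (alveolar→alveolar), voicing differs (+1); total 1. Next closest is /b/ at distance 4.

d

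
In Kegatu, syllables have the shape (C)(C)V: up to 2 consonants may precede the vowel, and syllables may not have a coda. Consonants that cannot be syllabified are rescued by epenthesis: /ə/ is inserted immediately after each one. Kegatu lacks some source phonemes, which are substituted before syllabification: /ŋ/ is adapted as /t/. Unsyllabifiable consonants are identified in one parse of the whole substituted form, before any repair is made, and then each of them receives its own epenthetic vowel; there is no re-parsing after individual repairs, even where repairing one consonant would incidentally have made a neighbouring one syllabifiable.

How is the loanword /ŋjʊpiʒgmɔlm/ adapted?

tjʊpiʒəgmɔləmə

Substitution: /ŋ/ → /t/, giving /tjʊpiʒgmɔlm/.
Syllabifying with onset maximization leaves /ʒ/, /l/, /m/ stranded (no codas are permitted; onsets may contain at most 2 consonants).
Inserting the epenthetic vowel yields /ʒ/ → /ʒə/, /l/ → /lə/, /m/ → /mə/.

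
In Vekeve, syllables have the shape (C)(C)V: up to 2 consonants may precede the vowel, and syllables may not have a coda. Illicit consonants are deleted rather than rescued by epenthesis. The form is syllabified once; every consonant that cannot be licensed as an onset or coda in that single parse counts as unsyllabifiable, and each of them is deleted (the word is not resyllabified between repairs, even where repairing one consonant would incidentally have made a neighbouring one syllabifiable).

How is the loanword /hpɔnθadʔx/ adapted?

hpɔnθa

The consonants /d/, /ʔ/, /x/ cannot be parsed into a legal (C)(C)V syllable (no codas are permitted; onsets may contain at most 2 consonants).
Deleting the stranded consonants removes /d/, /ʔ/, /x/.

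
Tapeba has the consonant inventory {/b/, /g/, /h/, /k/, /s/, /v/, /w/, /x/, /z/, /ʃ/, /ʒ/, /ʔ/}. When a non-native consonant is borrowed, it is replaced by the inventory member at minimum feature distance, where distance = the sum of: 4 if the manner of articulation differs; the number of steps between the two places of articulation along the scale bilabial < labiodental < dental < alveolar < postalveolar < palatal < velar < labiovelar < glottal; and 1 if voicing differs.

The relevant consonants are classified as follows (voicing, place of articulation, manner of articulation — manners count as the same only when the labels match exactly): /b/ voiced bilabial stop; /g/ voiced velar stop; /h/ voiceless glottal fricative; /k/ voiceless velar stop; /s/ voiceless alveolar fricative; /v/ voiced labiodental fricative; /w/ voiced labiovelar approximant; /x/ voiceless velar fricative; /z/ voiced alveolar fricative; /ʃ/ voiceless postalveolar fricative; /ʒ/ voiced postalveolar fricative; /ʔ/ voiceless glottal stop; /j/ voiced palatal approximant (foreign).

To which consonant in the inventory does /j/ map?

w

/w/ is closest: same manner (approximant), place distance 2 (palatal→labiovelar), same voicing; total 2. Next closest is /g/ at distance 5.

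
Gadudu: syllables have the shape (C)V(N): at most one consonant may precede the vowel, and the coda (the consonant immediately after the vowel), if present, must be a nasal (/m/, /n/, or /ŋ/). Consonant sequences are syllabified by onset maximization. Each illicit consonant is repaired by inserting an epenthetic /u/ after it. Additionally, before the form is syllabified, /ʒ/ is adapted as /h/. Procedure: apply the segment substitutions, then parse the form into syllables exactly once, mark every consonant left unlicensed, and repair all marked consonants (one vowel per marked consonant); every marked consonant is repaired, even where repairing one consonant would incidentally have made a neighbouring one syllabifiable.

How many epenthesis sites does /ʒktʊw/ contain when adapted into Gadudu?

3

After substitution the input is /hktʊw/.
The unsyllabifiable consonants are /h/, /k/, /w/; each receives one epenthetic vowel.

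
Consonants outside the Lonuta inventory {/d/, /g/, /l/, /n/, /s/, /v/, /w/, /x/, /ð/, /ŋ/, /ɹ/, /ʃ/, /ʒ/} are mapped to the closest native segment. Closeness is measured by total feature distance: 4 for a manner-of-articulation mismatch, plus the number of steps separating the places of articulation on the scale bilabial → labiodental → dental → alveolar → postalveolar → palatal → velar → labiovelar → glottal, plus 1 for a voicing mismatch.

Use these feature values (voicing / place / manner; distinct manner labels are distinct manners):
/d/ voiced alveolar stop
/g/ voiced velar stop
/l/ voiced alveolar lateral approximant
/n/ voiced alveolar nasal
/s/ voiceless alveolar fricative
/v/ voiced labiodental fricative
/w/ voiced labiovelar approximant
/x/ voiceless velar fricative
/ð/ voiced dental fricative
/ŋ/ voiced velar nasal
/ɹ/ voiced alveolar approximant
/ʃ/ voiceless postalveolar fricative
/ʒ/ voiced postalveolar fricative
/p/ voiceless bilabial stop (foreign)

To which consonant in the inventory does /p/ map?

d

/d/ is closest: same manner (stop), place distance 3 (bilabial→alveolar), voicing differs (+1); total 4. Next closest is /v/ at distance 6.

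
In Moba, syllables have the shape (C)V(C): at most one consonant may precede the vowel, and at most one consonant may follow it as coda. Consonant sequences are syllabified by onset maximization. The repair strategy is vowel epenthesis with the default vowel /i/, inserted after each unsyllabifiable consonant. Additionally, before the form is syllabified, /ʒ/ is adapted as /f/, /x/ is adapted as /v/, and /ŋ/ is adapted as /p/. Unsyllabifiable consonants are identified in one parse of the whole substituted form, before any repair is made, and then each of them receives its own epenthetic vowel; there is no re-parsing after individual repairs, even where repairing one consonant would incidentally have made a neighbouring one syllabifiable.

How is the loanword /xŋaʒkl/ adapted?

vipafkili

Substitution: /x/ → /v/, /ŋ/ → /p/, /ʒ/ → /f/, giving /vpafkl/.
Under (C)V(C), the unsyllabifiable consonants are /v/, /k/, /l/ (at most one coda consonant is licensed; onsets are limited to one consonant).
Inserting the epenthetic vowel yields /v/ → /vi/, /k/ → /ki/, /l/ → /li/.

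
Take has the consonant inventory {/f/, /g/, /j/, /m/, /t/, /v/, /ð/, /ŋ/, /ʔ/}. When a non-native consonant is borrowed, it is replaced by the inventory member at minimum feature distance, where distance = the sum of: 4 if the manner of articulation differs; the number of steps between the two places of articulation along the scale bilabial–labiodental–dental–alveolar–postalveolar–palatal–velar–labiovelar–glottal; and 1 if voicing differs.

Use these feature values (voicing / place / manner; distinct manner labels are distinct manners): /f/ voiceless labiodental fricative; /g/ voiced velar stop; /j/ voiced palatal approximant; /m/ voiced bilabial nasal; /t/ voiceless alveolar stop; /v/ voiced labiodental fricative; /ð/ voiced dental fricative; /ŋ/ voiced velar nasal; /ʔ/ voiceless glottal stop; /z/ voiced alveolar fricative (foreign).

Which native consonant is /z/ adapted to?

ð

/ð/ is closest: same manner (fricative), place distance 1 (alveolar→dental), same voicing; total 1. Next closest is /v/ at distance 2.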